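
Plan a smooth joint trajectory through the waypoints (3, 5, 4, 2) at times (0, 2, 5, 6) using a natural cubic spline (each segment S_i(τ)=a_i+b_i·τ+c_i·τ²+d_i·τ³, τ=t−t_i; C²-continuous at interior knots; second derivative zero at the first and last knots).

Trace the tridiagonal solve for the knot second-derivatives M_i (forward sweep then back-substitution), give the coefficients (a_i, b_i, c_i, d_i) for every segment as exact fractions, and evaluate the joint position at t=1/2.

  seg 0: a=3 b=247/213 c=0 d=-17/426
  seg 1: a=5 b=145/213 c=-17/71 d=-7/213
  seg 2: a=4 b=-350/213 c=-38/71 d=38/213
S(1/2) = 4061/1136

Δ: Δ0=1, Δ1=-1/3, Δ2=-2
row 1: diag=10, rhs=-8; c'=3/10, d'=-4/5
row 2: denom=8−3·3/10=71/10; d'=(-10−3·-4/5)/(71/10)=-76/71
back: M2=-76/71
back: M1=-4/5−3/10·-76/71=-34/71
M: M0=0, M1=-34/71, M2=-76/71, M3=0
seg 0: a=3, c=M0/2=0, d=(M1−M0)/(6·2)=-17/426, b=Δ0−h0·(2M0+M1)/6=247/213
seg 1: a=5, c=M1/2=-17/71, d=(M2−M1)/(6·3)=-7/213, b=Δ1−h1·(2M1+M2)/6=145/213
seg 2: a=4, c=M2/2=-38/71, d=(M3−M2)/(6·1)=38/213, b=Δ2−h2·(2M2+M3)/6=-350/213
t_q=1/2 → seg 0, τ=1/2; S=3+247/213·τ+0·τ²+-17/426·τ³=4061/1136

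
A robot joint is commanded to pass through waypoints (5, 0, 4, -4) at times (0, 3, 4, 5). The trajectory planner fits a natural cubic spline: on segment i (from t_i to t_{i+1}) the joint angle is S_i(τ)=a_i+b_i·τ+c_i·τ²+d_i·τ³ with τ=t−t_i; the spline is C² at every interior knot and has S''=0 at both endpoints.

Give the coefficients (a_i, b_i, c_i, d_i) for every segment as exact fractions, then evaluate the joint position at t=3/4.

Δ: Δ0=-5/3, Δ1=4, Δ2=-8
row 1: diag=8, rhs=34; c'=1/8, d'=17/4
row 2: denom=4−1·1/8=31/8; d'=(-72−1·17/4)/(31/8)=-610/31
back: M2=-610/31
back: M1=17/4−1/8·-610/31=208/31
M: M0=0, M1=208/31, M2=-610/31, M3=0
seg 0: a=5, c=M0/2=0, d=(M1−M0)/(6·3)=104/279, b=Δ0−h0·(2M0+M1)/6=-467/93
seg 1: a=0, c=M1/2=104/31, d=(M2−M1)/(6·1)=-409/93, b=Δ1−h1·(2M1+M2)/6=469/93
seg 2: a=4, c=M2/2=-305/31, d=(M3−M2)/(6·1)=305/93, b=Δ2−h2·(2M2+M3)/6=-134/93
t_q=3/4 → seg 0, τ=3/4; S=5+-467/93·τ+0·τ²+104/279·τ³=345/248

  seg 0: a=5 b=-467/93 c=0 d=104/279
  seg 1: a=0 b=469/93 c=104/31 d=-409/93
  seg 2: a=4 b=-134/93 c=-305/31 d=305/93
S(3/4) = 345/248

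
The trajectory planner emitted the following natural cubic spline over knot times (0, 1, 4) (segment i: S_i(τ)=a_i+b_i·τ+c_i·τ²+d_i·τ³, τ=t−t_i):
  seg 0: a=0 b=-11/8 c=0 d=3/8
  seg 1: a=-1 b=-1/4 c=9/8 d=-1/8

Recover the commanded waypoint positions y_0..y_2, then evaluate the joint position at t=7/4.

y_0 = S_0(0) = a_0 = 0
y_1 = S_1(0) = a_1 = -1
y_2 = S_1(3) = 5
t_q=7/4 is in segment 1 (τ=3/4); S_1(τ)=-311/512

y_0=0 y_1=-1 y_2=5
S(7/4) = -311/512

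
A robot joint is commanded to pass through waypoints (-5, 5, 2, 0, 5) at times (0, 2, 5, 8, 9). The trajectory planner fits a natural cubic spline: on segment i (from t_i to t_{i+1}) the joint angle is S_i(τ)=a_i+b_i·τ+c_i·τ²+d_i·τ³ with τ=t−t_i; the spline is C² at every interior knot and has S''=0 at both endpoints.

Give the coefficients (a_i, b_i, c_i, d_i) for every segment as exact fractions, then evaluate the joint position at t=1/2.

Δ: Δ0=5, Δ1=-1, Δ2=-2/3, Δ3=5
row 1: diag=10, rhs=-36; c'=3/10, d'=-18/5
row 2: denom=12−3·3/10=111/10; d'=(2−3·-18/5)/(111/10)=128/111
row 3: denom=8−3·10/37=266/37; d'=(34−3·128/111)/(266/37)=565/133
back: M3=565/133
back: M2=128/111−10/37·565/133=2/399
back: M1=-18/5−3/10·2/399=-479/133
M: M0=0, M1=-479/133, M2=2/399, M3=565/133, M4=0
seg 0: a=-5, c=M0/2=0, d=(M1−M0)/(6·2)=-479/1596, b=Δ0−h0·(2M0+M1)/6=2474/399
seg 1: a=5, c=M1/2=-479/266, d=(M2−M1)/(6·3)=1439/7182, b=Δ1−h1·(2M1+M2)/6=1037/399
seg 2: a=2, c=M2/2=1/399, d=(M3−M2)/(6·3)=1693/7182, b=Δ2−h2·(2M2+M3)/6=-2231/798
seg 3: a=0, c=M3/2=565/266, d=(M4−M3)/(6·1)=-565/798, b=Δ3−h3·(2M3+M4)/6=1430/399
t_q=1/2 → seg 0, τ=1/2; S=-5+2474/399·τ+0·τ²+-479/1596·τ³=-8245/4256

  seg 0: a=-5 b=2474/399 c=0 d=-479/1596
  seg 1: a=5 b=1037/399 c=-479/266 d=1439/7182
  seg 2: a=2 b=-2231/798 c=1/399 d=1693/7182
  seg 3: a=0 b=1430/399 c=565/266 d=-565/798
S(1/2) = -8245/4256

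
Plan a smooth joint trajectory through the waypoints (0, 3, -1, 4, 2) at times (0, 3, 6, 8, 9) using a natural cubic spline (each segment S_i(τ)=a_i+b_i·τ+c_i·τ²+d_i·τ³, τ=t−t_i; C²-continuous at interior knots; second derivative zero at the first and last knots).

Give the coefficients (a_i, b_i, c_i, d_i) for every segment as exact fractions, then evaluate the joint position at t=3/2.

Δ: Δ0=1, Δ1=-4/3, Δ2=5/2, Δ3=-2
row 1: diag=12, rhs=-14; c'=1/4, d'=-7/6
row 2: denom=10−3·1/4=37/4; d'=(23−3·-7/6)/(37/4)=106/37
row 3: denom=6−2·8/37=206/37; d'=(-27−2·106/37)/(206/37)=-1211/206
back: M3=-1211/206
back: M2=106/37−8/37·-1211/206=426/103
back: M1=-7/6−1/4·426/103=-680/309
M: M0=0, M1=-680/309, M2=426/103, M3=-1211/206, M4=0
seg 0: a=0, c=M0/2=0, d=(M1−M0)/(6·3)=-340/2781, b=Δ0−h0·(2M0+M1)/6=649/309
seg 1: a=3, c=M1/2=-340/309, d=(M2−M1)/(6·3)=979/2781, b=Δ1−h1·(2M1+M2)/6=-371/309
seg 2: a=-1, c=M2/2=213/103, d=(M3−M2)/(6·2)=-2063/2472, b=Δ2−h2·(2M2+M3)/6=526/309
seg 3: a=4, c=M3/2=-1211/412, d=(M4−M3)/(6·1)=1211/1236, b=Δ3−h3·(2M3+M4)/6=-25/618
t_q=3/2 → seg 0, τ=3/2; S=0+649/309·τ+0·τ²+-340/2781·τ³=282/103

  seg 0: a=0 b=649/309 c=0 d=-340/2781
  seg 1: a=3 b=-371/309 c=-340/309 d=979/2781
  seg 2: a=-1 b=526/309 c=213/103 d=-2063/2472
  seg 3: a=4 b=-25/618 c=-1211/412 d=1211/1236
S(3/2) = 282/103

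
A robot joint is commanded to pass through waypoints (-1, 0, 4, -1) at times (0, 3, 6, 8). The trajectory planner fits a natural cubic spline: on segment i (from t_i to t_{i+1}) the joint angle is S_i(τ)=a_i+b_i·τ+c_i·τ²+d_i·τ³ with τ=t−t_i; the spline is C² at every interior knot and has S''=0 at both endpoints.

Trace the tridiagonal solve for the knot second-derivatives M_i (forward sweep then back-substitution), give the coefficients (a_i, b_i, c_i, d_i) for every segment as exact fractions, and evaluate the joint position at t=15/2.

Δ: Δ0=1/3, Δ1=4/3, Δ2=-5/2
row 1: diag=12, rhs=6; c'=1/4, d'=1/2
row 2: denom=10−3·1/4=37/4; d'=(-23−3·1/2)/(37/4)=-98/37
back: M2=-98/37
back: M1=1/2−1/4·-98/37=43/37
M: M0=0, M1=43/37, M2=-98/37, M3=0
seg 0: a=-1, c=M0/2=0, d=(M1−M0)/(6·3)=43/666, b=Δ0−h0·(2M0+M1)/6=-55/222
seg 1: a=0, c=M1/2=43/74, d=(M2−M1)/(6·3)=-47/222, b=Δ1−h1·(2M1+M2)/6=166/111
seg 2: a=4, c=M2/2=-49/37, d=(M3−M2)/(6·2)=49/222, b=Δ2−h2·(2M2+M3)/6=-163/222
t_q=15/2 → seg 2, τ=3/2; S=4+-163/222·τ+-49/37·τ²+49/222·τ³=393/592

  seg 0: a=-1 b=-55/222 c=0 d=43/666
  seg 1: a=0 b=166/111 c=43/74 d=-47/222
  seg 2: a=4 b=-163/222 c=-49/37 d=49/222
S(15/2) = 393/592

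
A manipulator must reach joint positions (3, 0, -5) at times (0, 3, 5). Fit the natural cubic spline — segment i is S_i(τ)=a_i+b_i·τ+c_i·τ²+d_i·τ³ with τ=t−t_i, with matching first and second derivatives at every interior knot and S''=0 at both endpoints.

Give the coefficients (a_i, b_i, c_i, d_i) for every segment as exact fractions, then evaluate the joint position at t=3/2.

  seg 0: a=3 b=-11/20 c=0 d=-1/20
  seg 1: a=0 b=-19/10 c=-9/20 d=3/40
S(3/2) = 321/160

Δ: Δ0=-1, Δ1=-5/2
row 1: diag=10, rhs=-9; c'=1/5, d'=-9/10
back: M1=-9/10
M: M0=0, M1=-9/10, M2=0
seg 0: a=3, c=M0/2=0, d=(M1−M0)/(6·3)=-1/20, b=Δ0−h0·(2M0+M1)/6=-11/20
seg 1: a=0, c=M1/2=-9/20, d=(M2−M1)/(6·2)=3/40, b=Δ1−h1·(2M1+M2)/6=-19/10
t_q=3/2 → seg 0, τ=3/2; S=3+-11/20·τ+0·τ²+-1/20·τ³=321/160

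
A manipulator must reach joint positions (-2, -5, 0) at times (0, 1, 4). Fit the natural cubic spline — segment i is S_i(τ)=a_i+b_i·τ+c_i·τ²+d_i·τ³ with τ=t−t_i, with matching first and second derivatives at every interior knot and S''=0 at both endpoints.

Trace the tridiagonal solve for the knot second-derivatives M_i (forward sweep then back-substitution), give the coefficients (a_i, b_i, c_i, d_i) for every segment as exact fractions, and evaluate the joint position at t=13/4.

  seg 0: a=-2 b=-43/12 c=0 d=7/12
  seg 1: a=-5 b=-11/6 c=7/4 d=-7/36
S(13/4) = -635/256

Δ: Δ0=-3, Δ1=5/3
row 1: diag=8, rhs=28; c'=3/8, d'=7/2
back: M1=7/2
M: M0=0, M1=7/2, M2=0
seg 0: a=-2, c=M0/2=0, d=(M1−M0)/(6·1)=7/12, b=Δ0−h0·(2M0+M1)/6=-43/12
seg 1: a=-5, c=M1/2=7/4, d=(M2−M1)/(6·3)=-7/36, b=Δ1−h1·(2M1+M2)/6=-11/6
t_q=13/4 → seg 1, τ=9/4; S=-5+-11/6·τ+7/4·τ²+-7/36·τ³=-635/256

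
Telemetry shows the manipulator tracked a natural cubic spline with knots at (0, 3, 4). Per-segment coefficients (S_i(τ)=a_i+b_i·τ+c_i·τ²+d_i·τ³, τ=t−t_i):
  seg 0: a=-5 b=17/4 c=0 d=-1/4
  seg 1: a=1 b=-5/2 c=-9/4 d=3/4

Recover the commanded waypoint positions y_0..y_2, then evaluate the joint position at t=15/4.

y_0 = S_0(0) = a_0 = -5
y_1 = S_1(0) = a_1 = 1
y_2 = S_1(1) = -3
t_q=15/4 is in segment 1 (τ=3/4); S_1(τ)=-467/256

y_0=-5 y_1=1 y_2=-3
S(15/4) = -467/256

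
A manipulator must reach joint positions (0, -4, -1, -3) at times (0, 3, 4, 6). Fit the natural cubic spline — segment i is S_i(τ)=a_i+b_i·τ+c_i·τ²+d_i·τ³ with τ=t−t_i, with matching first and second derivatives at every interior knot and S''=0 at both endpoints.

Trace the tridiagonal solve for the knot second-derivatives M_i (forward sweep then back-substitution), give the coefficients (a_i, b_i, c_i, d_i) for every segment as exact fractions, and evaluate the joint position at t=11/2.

  seg 0: a=0 b=-458/141 c=0 d=10/47
  seg 1: a=-4 b=352/141 c=90/47 d=-199/141
  seg 2: a=-1 b=295/141 c=-109/47 d=109/282
S(11/2) = -1335/752

Δ: Δ0=-4/3, Δ1=3, Δ2=-1
row 1: diag=8, rhs=26; c'=1/8, d'=13/4
row 2: denom=6−1·1/8=47/8; d'=(-24−1·13/4)/(47/8)=-218/47
back: M2=-218/47
back: M1=13/4−1/8·-218/47=180/47
M: M0=0, M1=180/47, M2=-218/47, M3=0
seg 0: a=0, c=M0/2=0, d=(M1−M0)/(6·3)=10/47, b=Δ0−h0·(2M0+M1)/6=-458/141
seg 1: a=-4, c=M1/2=90/47, d=(M2−M1)/(6·1)=-199/141, b=Δ1−h1·(2M1+M2)/6=352/141
seg 2: a=-1, c=M2/2=-109/47, d=(M3−M2)/(6·2)=109/282, b=Δ2−h2·(2M2+M3)/6=295/141
t_q=11/2 → seg 2, τ=3/2; S=-1+295/141·τ+-109/47·τ²+109/282·τ³=-1335/752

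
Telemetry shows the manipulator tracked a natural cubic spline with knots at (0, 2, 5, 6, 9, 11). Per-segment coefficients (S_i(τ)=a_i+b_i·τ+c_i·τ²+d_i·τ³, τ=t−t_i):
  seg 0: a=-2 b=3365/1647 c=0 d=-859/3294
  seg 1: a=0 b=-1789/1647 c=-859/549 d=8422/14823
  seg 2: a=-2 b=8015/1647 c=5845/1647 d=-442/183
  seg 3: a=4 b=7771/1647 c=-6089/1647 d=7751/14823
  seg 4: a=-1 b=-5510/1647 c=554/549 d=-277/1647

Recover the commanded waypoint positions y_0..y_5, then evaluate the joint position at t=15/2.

y_0 = S_0(0) = a_0 = -2
y_1 = S_1(0) = a_1 = 0
y_2 = S_2(0) = a_2 = -2
y_3 = S_3(0) = a_3 = 4
y_4 = S_4(0) = a_4 = -1
y_5 = S_4(2) = -5
t_q=15/2 is in segment 3 (τ=3/2); S_3(τ)=6623/1464

y_0=-2 y_1=0 y_2=-2 y_3=4 y_4=-1 y_5=-5
S(15/2) = 6623/1464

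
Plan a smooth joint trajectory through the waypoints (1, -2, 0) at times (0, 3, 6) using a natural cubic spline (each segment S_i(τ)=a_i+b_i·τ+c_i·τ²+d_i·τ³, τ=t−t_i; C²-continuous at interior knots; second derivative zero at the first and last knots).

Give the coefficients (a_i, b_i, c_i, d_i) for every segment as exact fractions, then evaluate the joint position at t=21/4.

Δ: Δ0=-1, Δ1=2/3
row 1: diag=12, rhs=10; c'=1/4, d'=5/6
back: M1=5/6
M: M0=0, M1=5/6, M2=0
seg 0: a=1, c=M0/2=0, d=(M1−M0)/(6·3)=5/108, b=Δ0−h0·(2M0+M1)/6=-17/12
seg 1: a=-2, c=M1/2=5/12, d=(M2−M1)/(6·3)=-5/108, b=Δ1−h1·(2M1+M2)/6=-1/6
t_q=21/4 → seg 1, τ=9/4; S=-2+-1/6·τ+5/12·τ²+-5/108·τ³=-203/256

  seg 0: a=1 b=-17/12 c=0 d=5/108
  seg 1: a=-2 b=-1/6 c=5/12 d=-5/108
S(21/4) = -203/256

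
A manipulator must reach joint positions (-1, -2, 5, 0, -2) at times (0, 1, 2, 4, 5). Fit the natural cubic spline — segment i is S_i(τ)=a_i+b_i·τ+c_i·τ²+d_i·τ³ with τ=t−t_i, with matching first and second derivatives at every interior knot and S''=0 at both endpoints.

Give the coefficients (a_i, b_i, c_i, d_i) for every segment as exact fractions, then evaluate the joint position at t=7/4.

  seg 0: a=-1 b=-218/61 c=0 d=157/61
  seg 1: a=-2 b=253/61 c=471/61 d=-297/61
  seg 2: a=5 b=304/61 c=-420/61 d=767/488
  seg 3: a=0 b=-451/122 c=621/244 d=-207/244
S(7/4) = 13273/3904

Δ: Δ0=-1, Δ1=7, Δ2=-5/2, Δ3=-2
row 1: diag=4, rhs=48; c'=1/4, d'=12
row 2: denom=6−1·1/4=23/4; d'=(-57−1·12)/(23/4)=-12
row 3: denom=6−2·8/23=122/23; d'=(3−2·-12)/(122/23)=621/122
back: M3=621/122
back: M2=-12−8/23·621/122=-840/61
back: M1=12−1/4·-840/61=942/61
M: M0=0, M1=942/61, M2=-840/61, M3=621/122, M4=0
seg 0: a=-1, c=M0/2=0, d=(M1−M0)/(6·1)=157/61, b=Δ0−h0·(2M0+M1)/6=-218/61
seg 1: a=-2, c=M1/2=471/61, d=(M2−M1)/(6·1)=-297/61, b=Δ1−h1·(2M1+M2)/6=253/61
seg 2: a=5, c=M2/2=-420/61, d=(M3−M2)/(6·2)=767/488, b=Δ2−h2·(2M2+M3)/6=304/61
seg 3: a=0, c=M3/2=621/244, d=(M4−M3)/(6·1)=-207/244, b=Δ3−h3·(2M3+M4)/6=-451/122
t_q=7/4 → seg 1, τ=3/4; S=-2+253/61·τ+471/61·τ²+-297/61·τ³=13273/3904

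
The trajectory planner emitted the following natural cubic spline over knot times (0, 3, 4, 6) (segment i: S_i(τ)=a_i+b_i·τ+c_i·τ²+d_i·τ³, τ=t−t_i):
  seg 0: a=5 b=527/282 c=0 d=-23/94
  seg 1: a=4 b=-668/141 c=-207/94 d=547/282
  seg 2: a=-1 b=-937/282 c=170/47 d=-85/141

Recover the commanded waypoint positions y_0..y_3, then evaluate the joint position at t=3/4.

y_0=5 y_1=4 y_2=-1 y_3=2
S(3/4) = 37891/6016

y_0 = S_0(0) = a_0 = 5
y_1 = S_1(0) = a_1 = 4
y_2 = S_2(0) = a_2 = -1
y_3 = S_2(2) = 2
t_q=3/4 is in segment 0 (τ=3/4); S_0(τ)=37891/6016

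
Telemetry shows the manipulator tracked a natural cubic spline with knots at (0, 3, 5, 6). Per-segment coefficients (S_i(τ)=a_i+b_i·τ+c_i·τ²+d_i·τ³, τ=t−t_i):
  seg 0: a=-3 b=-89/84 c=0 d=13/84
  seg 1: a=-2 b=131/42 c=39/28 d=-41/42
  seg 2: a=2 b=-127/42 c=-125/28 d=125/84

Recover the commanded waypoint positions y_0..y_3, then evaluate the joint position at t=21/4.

y_0=-3 y_1=-2 y_2=2 y_3=-4
S(21/4) = 253/256

y_0 = S_0(0) = a_0 = -3
y_1 = S_1(0) = a_1 = -2
y_2 = S_2(0) = a_2 = 2
y_3 = S_2(1) = -4
t_q=21/4 is in segment 2 (τ=1/4); S_2(τ)=253/256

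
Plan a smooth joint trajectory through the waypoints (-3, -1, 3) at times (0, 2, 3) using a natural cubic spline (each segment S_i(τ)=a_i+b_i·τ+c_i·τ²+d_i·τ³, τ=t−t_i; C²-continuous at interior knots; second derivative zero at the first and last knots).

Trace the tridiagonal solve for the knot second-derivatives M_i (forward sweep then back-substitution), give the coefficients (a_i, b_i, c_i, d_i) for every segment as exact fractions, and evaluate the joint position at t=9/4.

Δ: Δ0=1, Δ1=4
row 1: diag=6, rhs=18; c'=1/6, d'=3
back: M1=3
M: M0=0, M1=3, M2=0
seg 0: a=-3, c=M0/2=0, d=(M1−M0)/(6·2)=1/4, b=Δ0−h0·(2M0+M1)/6=0
seg 1: a=-1, c=M1/2=3/2, d=(M2−M1)/(6·1)=-1/2, b=Δ1−h1·(2M1+M2)/6=3
t_q=9/4 → seg 1, τ=1/4; S=-1+3·τ+3/2·τ²+-1/2·τ³=-21/128

  seg 0: a=-3 b=0 c=0 d=1/4
  seg 1: a=-1 b=3 c=3/2 d=-1/2
S(9/4) = -21/128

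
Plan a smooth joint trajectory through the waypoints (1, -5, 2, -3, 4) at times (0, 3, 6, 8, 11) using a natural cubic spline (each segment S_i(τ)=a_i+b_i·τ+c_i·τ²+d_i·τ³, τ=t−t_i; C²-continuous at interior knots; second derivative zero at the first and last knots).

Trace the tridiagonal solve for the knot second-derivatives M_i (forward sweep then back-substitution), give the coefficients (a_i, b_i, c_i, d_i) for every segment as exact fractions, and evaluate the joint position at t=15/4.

Δ: Δ0=-2, Δ1=7/3, Δ2=-5/2, Δ3=7/3
row 1: diag=12, rhs=26; c'=1/4, d'=13/6
row 2: denom=10−3·1/4=37/4; d'=(-29−3·13/6)/(37/4)=-142/37
row 3: denom=10−2·8/37=354/37; d'=(29−2·-142/37)/(354/37)=23/6
back: M3=23/6
back: M2=-142/37−8/37·23/6=-14/3
back: M1=13/6−1/4·-14/3=10/3
M: M0=0, M1=10/3, M2=-14/3, M3=23/6, M4=0
seg 0: a=1, c=M0/2=0, d=(M1−M0)/(6·3)=5/27, b=Δ0−h0·(2M0+M1)/6=-11/3
seg 1: a=-5, c=M1/2=5/3, d=(M2−M1)/(6·3)=-4/9, b=Δ1−h1·(2M1+M2)/6=4/3
seg 2: a=2, c=M2/2=-7/3, d=(M3−M2)/(6·2)=17/24, b=Δ2−h2·(2M2+M3)/6=-2/3
seg 3: a=-3, c=M3/2=23/12, d=(M4−M3)/(6·3)=-23/108, b=Δ3−h3·(2M3+M4)/6=-3/2
t_q=15/4 → seg 1, τ=3/4; S=-5+4/3·τ+5/3·τ²+-4/9·τ³=-13/4

  seg 0: a=1 b=-11/3 c=0 d=5/27
  seg 1: a=-5 b=4/3 c=5/3 d=-4/9
  seg 2: a=2 b=-2/3 c=-7/3 d=17/24
  seg 3: a=-3 b=-3/2 c=23/12 d=-23/108
S(15/4) = -13/4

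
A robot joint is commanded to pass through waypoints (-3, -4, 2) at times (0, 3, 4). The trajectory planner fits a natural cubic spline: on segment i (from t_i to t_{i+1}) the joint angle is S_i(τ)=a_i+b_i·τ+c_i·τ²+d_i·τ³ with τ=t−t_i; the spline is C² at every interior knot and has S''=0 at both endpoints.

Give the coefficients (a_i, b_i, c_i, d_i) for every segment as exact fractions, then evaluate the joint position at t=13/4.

Δ: Δ0=-1/3, Δ1=6
row 1: diag=8, rhs=38; c'=1/8, d'=19/4
back: M1=19/4
M: M0=0, M1=19/4, M2=0
seg 0: a=-3, c=M0/2=0, d=(M1−M0)/(6·3)=19/72, b=Δ0−h0·(2M0+M1)/6=-65/24
seg 1: a=-4, c=M1/2=19/8, d=(M2−M1)/(6·1)=-19/24, b=Δ1−h1·(2M1+M2)/6=53/12
t_q=13/4 → seg 1, τ=1/4; S=-4+53/12·τ+19/8·τ²+-19/24·τ³=-1413/512

  seg 0: a=-3 b=-65/24 c=0 d=19/72
  seg 1: a=-4 b=53/12 c=19/8 d=-19/24
S(13/4) = -1413/512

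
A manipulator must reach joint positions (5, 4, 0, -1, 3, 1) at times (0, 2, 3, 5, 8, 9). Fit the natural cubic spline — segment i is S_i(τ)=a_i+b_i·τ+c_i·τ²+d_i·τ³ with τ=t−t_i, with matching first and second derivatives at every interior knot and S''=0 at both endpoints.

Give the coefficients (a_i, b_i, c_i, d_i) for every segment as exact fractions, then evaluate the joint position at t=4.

Δ: Δ0=-1/2, Δ1=-4, Δ2=-1/2, Δ3=4/3, Δ4=-2
row 1: diag=6, rhs=-21; c'=1/6, d'=-7/2
row 2: denom=6−1·1/6=35/6; d'=(21−1·-7/2)/(35/6)=21/5
row 3: denom=10−2·12/35=326/35; d'=(11−2·21/5)/(326/35)=91/326
row 4: denom=8−3·105/326=2293/326; d'=(-20−3·91/326)/(2293/326)=-6793/2293
back: M4=-6793/2293
back: M3=91/326−105/326·-6793/2293=2828/2293
back: M2=21/5−12/35·2828/2293=8661/2293
back: M1=-7/2−1/6·8661/2293=-9469/2293
M: M0=0, M1=-9469/2293, M2=8661/2293, M3=2828/2293, M4=-6793/2293, M5=0
seg 0: a=5, c=M0/2=0, d=(M1−M0)/(6·2)=-9469/27516, b=Δ0−h0·(2M0+M1)/6=12059/13758
seg 1: a=4, c=M1/2=-9469/4586, d=(M2−M1)/(6·1)=9065/6879, b=Δ1−h1·(2M1+M2)/6=-44755/13758
seg 2: a=0, c=M2/2=8661/4586, d=(M3−M2)/(6·2)=-5833/27516, b=Δ2−h2·(2M2+M3)/6=-47179/13758
seg 3: a=-1, c=M3/2=1414/2293, d=(M4−M3)/(6·3)=-1069/4586, b=Δ3−h3·(2M3+M4)/6=21755/13758
seg 4: a=3, c=M4/2=-6793/4586, d=(M5−M4)/(6·1)=6793/13758, b=Δ4−h4·(2M4+M5)/6=-6965/6879
t_q=4 → seg 2, τ=1; S=0+-47179/13758·τ+8661/4586·τ²+-5833/27516·τ³=-16075/9172

  seg 0: a=5 b=12059/13758 c=0 d=-9469/27516
  seg 1: a=4 b=-44755/13758 c=-9469/4586 d=9065/6879
  seg 2: a=0 b=-47179/13758 c=8661/4586 d=-5833/27516
  seg 3: a=-1 b=21755/13758 c=1414/2293 d=-1069/4586
  seg 4: a=3 b=-6965/6879 c=-6793/4586 d=6793/13758
S(4) = -16075/9172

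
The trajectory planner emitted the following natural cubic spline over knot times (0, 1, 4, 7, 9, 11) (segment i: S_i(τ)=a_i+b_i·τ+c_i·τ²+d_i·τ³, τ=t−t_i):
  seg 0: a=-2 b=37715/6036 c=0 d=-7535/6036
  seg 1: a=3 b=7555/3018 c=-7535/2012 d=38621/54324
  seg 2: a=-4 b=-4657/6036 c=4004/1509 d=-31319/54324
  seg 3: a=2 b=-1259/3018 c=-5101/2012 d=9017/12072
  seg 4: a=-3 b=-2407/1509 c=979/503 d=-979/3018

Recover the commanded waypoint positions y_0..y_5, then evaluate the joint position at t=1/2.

y_0=-2 y_1=3 y_2=-4 y_3=2 y_4=-3 y_5=-1
S(1/2) = 15583/16096

y_0 = S_0(0) = a_0 = -2
y_1 = S_1(0) = a_1 = 3
y_2 = S_2(0) = a_2 = -4
y_3 = S_3(0) = a_3 = 2
y_4 = S_4(0) = a_4 = -3
y_5 = S_4(2) = -1
t_q=1/2 is in segment 0 (τ=1/2); S_0(τ)=15583/16096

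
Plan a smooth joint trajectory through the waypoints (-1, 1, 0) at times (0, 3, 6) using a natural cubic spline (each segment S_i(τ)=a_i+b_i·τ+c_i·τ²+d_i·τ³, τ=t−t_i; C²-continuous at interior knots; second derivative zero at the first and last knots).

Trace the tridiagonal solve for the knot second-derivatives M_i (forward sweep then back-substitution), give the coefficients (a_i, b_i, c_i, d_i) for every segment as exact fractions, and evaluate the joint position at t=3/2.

  seg 0: a=-1 b=11/12 c=0 d=-1/36
  seg 1: a=1 b=1/6 c=-1/4 d=1/36
S(3/2) = 9/32

Δ: Δ0=2/3, Δ1=-1/3
row 1: diag=12, rhs=-6; c'=1/4, d'=-1/2
back: M1=-1/2
M: M0=0, M1=-1/2, M2=0
seg 0: a=-1, c=M0/2=0, d=(M1−M0)/(6·3)=-1/36, b=Δ0−h0·(2M0+M1)/6=11/12
seg 1: a=1, c=M1/2=-1/4, d=(M2−M1)/(6·3)=1/36, b=Δ1−h1·(2M1+M2)/6=1/6
t_q=3/2 → seg 0, τ=3/2; S=-1+11/12·τ+0·τ²+-1/36·τ³=9/32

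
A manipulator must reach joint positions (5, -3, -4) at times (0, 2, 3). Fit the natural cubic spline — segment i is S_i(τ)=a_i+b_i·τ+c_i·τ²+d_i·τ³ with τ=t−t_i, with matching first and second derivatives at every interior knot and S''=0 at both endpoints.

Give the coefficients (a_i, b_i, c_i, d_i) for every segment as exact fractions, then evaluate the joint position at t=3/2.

Δ: Δ0=-4, Δ1=-1
row 1: diag=6, rhs=18; c'=1/6, d'=3
back: M1=3
M: M0=0, M1=3, M2=0
seg 0: a=5, c=M0/2=0, d=(M1−M0)/(6·2)=1/4, b=Δ0−h0·(2M0+M1)/6=-5
seg 1: a=-3, c=M1/2=3/2, d=(M2−M1)/(6·1)=-1/2, b=Δ1−h1·(2M1+M2)/6=-2
t_q=3/2 → seg 0, τ=3/2; S=5+-5·τ+0·τ²+1/4·τ³=-53/32

  seg 0: a=5 b=-5 c=0 d=1/4
  seg 1: a=-3 b=-2 c=3/2 d=-1/2
S(3/2) = -53/32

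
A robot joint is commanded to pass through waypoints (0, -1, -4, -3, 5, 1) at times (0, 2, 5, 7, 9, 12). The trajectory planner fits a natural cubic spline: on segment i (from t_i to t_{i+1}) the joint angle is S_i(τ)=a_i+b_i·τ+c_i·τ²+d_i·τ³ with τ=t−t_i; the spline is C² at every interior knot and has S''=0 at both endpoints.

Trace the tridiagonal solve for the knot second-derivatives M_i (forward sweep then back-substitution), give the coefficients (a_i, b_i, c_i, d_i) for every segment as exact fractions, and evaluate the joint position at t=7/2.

  seg 0: a=0 b=-1201/3258 c=0 d=-107/3258
  seg 1: a=-1 b=-2485/3258 c=-107/543 d=1153/29322
  seg 2: a=-4 b=-1439/1629 c=511/3258 d=3485/13032
  seg 3: a=-3 b=1069/362 c=11477/6516 d=-4033/6516
  seg 4: a=5 b=8377/3258 c=-12721/6516 d=12721/58644
S(7/2) = -7109/2896

Δ: Δ0=-1/2, Δ1=-1, Δ2=1/2, Δ3=4, Δ4=-4/3
row 1: diag=10, rhs=-3; c'=3/10, d'=-3/10
row 2: denom=10−3·3/10=91/10; d'=(9−3·-3/10)/(91/10)=99/91
row 3: denom=8−2·20/91=688/91; d'=(21−2·99/91)/(688/91)=1713/688
row 4: denom=10−2·91/344=1629/172; d'=(-32−2·1713/688)/(1629/172)=-12721/3258
back: M4=-12721/3258
back: M3=1713/688−91/344·-12721/3258=11477/3258
back: M2=99/91−20/91·11477/3258=511/1629
back: M1=-3/10−3/10·511/1629=-214/543
M: M0=0, M1=-214/543, M2=511/1629, M3=11477/3258, M4=-12721/3258, M5=0
seg 0: a=0, c=M0/2=0, d=(M1−M0)/(6·2)=-107/3258, b=Δ0−h0·(2M0+M1)/6=-1201/3258
seg 1: a=-1, c=M1/2=-107/543, d=(M2−M1)/(6·3)=1153/29322, b=Δ1−h1·(2M1+M2)/6=-2485/3258
seg 2: a=-4, c=M2/2=511/3258, d=(M3−M2)/(6·2)=3485/13032, b=Δ2−h2·(2M2+M3)/6=-1439/1629
seg 3: a=-3, c=M3/2=11477/6516, d=(M4−M3)/(6·2)=-4033/6516, b=Δ3−h3·(2M3+M4)/6=1069/362
seg 4: a=5, c=M4/2=-12721/6516, d=(M5−M4)/(6·3)=12721/58644, b=Δ4−h4·(2M4+M5)/6=8377/3258
t_q=7/2 → seg 1, τ=3/2; S=-1+-2485/3258·τ+-107/543·τ²+1153/29322·τ³=-7109/2896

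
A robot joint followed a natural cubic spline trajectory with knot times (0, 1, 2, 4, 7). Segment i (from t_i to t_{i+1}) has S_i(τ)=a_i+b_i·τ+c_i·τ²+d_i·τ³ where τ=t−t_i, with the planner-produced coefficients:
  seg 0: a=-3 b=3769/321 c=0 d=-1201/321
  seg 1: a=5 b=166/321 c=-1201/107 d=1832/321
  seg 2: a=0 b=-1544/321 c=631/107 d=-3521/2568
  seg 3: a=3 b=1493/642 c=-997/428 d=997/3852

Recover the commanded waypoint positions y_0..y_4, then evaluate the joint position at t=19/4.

y_0 = S_0(0) = a_0 = -3
y_1 = S_1(0) = a_1 = 5
y_2 = S_2(0) = a_2 = 0
y_3 = S_3(0) = a_3 = 3
y_4 = S_3(3) = -4
t_q=19/4 is in segment 3 (τ=3/4); S_3(τ)=97051/27392

y_0=-3 y_1=5 y_2=0 y_3=3 y_4=-4
S(19/4) = 97051/27392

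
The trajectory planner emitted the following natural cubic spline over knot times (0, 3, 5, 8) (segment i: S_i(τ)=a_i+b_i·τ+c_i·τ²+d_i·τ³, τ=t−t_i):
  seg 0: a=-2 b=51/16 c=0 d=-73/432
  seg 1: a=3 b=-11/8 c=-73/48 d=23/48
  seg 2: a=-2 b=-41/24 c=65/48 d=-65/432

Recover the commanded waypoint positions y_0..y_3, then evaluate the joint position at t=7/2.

y_0 = S_0(0) = a_0 = -2
y_1 = S_1(0) = a_1 = 3
y_2 = S_2(0) = a_2 = -2
y_3 = S_2(3) = 1
t_q=7/2 is in segment 1 (τ=1/2); S_1(τ)=255/128

y_0=-2 y_1=3 y_2=-2 y_3=1
S(7/2) = 255/128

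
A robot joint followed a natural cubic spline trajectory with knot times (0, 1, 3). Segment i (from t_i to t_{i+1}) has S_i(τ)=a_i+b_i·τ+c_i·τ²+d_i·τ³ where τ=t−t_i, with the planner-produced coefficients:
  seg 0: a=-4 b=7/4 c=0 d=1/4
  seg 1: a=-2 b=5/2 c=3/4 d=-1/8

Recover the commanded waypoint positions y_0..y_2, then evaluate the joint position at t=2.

y_0 = S_0(0) = a_0 = -4
y_1 = S_1(0) = a_1 = -2
y_2 = S_1(2) = 5
t_q=2 is in segment 1 (τ=1); S_1(τ)=9/8

y_0=-4 y_1=-2 y_2=5
S(2) = 9/8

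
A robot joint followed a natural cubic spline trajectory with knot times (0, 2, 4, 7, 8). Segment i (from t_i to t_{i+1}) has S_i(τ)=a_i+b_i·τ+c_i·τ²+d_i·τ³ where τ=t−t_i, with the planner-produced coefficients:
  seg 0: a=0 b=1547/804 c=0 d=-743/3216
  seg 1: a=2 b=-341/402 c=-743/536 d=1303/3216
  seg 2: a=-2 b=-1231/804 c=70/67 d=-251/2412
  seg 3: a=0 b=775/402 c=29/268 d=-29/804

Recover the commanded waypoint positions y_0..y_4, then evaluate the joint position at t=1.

y_0=0 y_1=2 y_2=-2 y_3=0 y_4=2
S(1) = 1815/1072

y_0 = S_0(0) = a_0 = 0
y_1 = S_1(0) = a_1 = 2
y_2 = S_2(0) = a_2 = -2
y_3 = S_3(0) = a_3 = 0
y_4 = S_3(1) = 2
t_q=1 is in segment 0 (τ=1); S_0(τ)=1815/1072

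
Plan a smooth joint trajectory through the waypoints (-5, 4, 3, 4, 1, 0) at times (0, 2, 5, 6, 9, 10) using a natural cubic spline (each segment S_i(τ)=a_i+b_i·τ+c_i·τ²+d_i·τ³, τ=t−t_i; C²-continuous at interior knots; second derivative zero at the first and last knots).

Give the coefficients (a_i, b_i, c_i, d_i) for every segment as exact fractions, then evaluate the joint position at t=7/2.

Δ: Δ0=9/2, Δ1=-1/3, Δ2=1, Δ3=-1, Δ4=-1
row 1: diag=10, rhs=-29; c'=3/10, d'=-29/10
row 2: denom=8−3·3/10=71/10; d'=(8−3·-29/10)/(71/10)=167/71
row 3: denom=8−1·10/71=558/71; d'=(-12−1·167/71)/(558/71)=-1019/558
row 4: denom=8−3·71/186=425/62; d'=(0−3·-1019/558)/(425/62)=1019/1275
back: M4=1019/1275
back: M3=-1019/558−71/186·1019/1275=-8152/3825
back: M2=167/71−10/71·-8152/3825=2029/765
back: M1=-29/10−3/10·2029/765=-4712/1275
M: M0=0, M1=-4712/1275, M2=2029/765, M3=-8152/3825, M4=1019/1275, M5=0
seg 0: a=-5, c=M0/2=0, d=(M1−M0)/(6·2)=-1178/3825, b=Δ0−h0·(2M0+M1)/6=43849/7650
seg 1: a=4, c=M1/2=-2356/1275, d=(M2−M1)/(6·3)=24281/68850, b=Δ1−h1·(2M1+M2)/6=15577/7650
seg 2: a=3, c=M2/2=2029/1530, d=(M3−M2)/(6·1)=-2033/2550, b=Δ2−h2·(2M2+M3)/6=106/225
seg 3: a=4, c=M3/2=-4076/3825, d=(M4−M3)/(6·3)=11209/68850, b=Δ3−h3·(2M3+M4)/6=5597/7650
seg 4: a=1, c=M4/2=1019/2550, d=(M5−M4)/(6·1)=-1019/7650, b=Δ4−h4·(2M4+M5)/6=-4844/3825
t_q=7/2 → seg 1, τ=3/2; S=4+15577/7650·τ+-2356/1275·τ²+24281/68850·τ³=27791/6800

  seg 0: a=-5 b=43849/7650 c=0 d=-1178/3825
  seg 1: a=4 b=15577/7650 c=-2356/1275 d=24281/68850
  seg 2: a=3 b=106/225 c=2029/1530 d=-2033/2550
  seg 3: a=4 b=5597/7650 c=-4076/3825 d=11209/68850
  seg 4: a=1 b=-4844/3825 c=1019/2550 d=-1019/7650
S(7/2) = 27791/6800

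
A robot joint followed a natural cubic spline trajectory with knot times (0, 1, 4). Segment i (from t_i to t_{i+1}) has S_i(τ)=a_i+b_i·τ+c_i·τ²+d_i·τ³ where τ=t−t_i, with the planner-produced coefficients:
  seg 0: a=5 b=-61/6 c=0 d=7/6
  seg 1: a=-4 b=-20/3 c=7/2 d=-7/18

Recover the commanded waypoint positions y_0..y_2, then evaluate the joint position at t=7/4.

y_0=5 y_1=-4 y_2=-3
S(7/4) = -921/128

y_0 = S_0(0) = a_0 = 5
y_1 = S_1(0) = a_1 = -4
y_2 = S_1(3) = -3
t_q=7/4 is in segment 1 (τ=3/4); S_1(τ)=-921/128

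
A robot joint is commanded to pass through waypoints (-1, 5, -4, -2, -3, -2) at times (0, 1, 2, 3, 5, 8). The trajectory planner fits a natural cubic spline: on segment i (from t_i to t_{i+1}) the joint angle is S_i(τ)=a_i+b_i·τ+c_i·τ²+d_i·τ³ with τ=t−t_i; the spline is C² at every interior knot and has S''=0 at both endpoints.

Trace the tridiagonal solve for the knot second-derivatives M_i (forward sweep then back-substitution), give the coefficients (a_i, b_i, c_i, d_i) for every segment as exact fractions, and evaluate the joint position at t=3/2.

Δ: Δ0=6, Δ1=-9, Δ2=2, Δ3=-1/2, Δ4=1/3
row 1: diag=4, rhs=-90; c'=1/4, d'=-45/2
row 2: denom=4−1·1/4=15/4; d'=(66−1·-45/2)/(15/4)=118/5
row 3: denom=6−1·4/15=86/15; d'=(-15−1·118/5)/(86/15)=-579/86
row 4: denom=10−2·15/43=400/43; d'=(5−2·-579/86)/(400/43)=397/200
back: M4=397/200
back: M3=-579/86−15/43·397/200=-297/40
back: M2=118/5−4/15·-297/40=1279/50
back: M1=-45/2−1/4·1279/50=-5779/200
M: M0=0, M1=-5779/200, M2=1279/50, M3=-297/40, M4=397/200, M5=0
seg 0: a=-1, c=M0/2=0, d=(M1−M0)/(6·1)=-5779/1200, b=Δ0−h0·(2M0+M1)/6=12979/1200
seg 1: a=5, c=M1/2=-5779/400, d=(M2−M1)/(6·1)=2179/240, b=Δ1−h1·(2M1+M2)/6=-2179/600
seg 2: a=-4, c=M2/2=1279/100, d=(M3−M2)/(6·1)=-6601/1200, b=Δ2−h2·(2M2+M3)/6=-6347/1200
seg 3: a=-2, c=M3/2=-297/80, d=(M4−M3)/(6·2)=941/1200, b=Δ3−h3·(2M3+M4)/6=2273/600
seg 4: a=-3, c=M4/2=397/400, d=(M5−M4)/(6·3)=-397/3600, b=Δ4−h4·(2M4+M5)/6=-991/600
t_q=3/2 → seg 1, τ=1/2; S=5+-2179/600·τ+-5779/400·τ²+2179/240·τ³=2263/3200

  seg 0: a=-1 b=12979/1200 c=0 d=-5779/1200
  seg 1: a=5 b=-2179/600 c=-5779/400 d=2179/240
  seg 2: a=-4 b=-6347/1200 c=1279/100 d=-6601/1200
  seg 3: a=-2 b=2273/600 c=-297/80 d=941/1200
  seg 4: a=-3 b=-991/600 c=397/400 d=-397/3600
S(3/2) = 2263/3200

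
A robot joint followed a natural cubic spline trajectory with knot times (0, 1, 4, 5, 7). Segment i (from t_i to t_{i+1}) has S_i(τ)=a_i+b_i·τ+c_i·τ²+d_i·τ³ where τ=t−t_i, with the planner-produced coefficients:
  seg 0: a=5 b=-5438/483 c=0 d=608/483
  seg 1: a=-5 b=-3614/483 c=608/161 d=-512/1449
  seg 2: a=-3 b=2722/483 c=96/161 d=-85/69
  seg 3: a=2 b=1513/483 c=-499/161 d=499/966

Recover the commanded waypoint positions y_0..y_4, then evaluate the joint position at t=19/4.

y_0 = S_0(0) = a_0 = 5
y_1 = S_1(0) = a_1 = -5
y_2 = S_2(0) = a_2 = -3
y_3 = S_3(0) = a_3 = 2
y_4 = S_3(2) = 0
t_q=19/4 is in segment 2 (τ=3/4); S_2(τ)=467/448

y_0=5 y_1=-5 y_2=-3 y_3=2 y_4=0
S(19/4) = 467/448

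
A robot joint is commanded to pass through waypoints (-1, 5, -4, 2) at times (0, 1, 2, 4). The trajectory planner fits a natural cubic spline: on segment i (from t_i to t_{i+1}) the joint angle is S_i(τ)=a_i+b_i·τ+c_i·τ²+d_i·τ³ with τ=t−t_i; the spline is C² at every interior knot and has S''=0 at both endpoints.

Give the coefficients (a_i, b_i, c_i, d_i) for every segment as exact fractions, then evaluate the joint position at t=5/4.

Δ: Δ0=6, Δ1=-9, Δ2=3
row 1: diag=4, rhs=-90; c'=1/4, d'=-45/2
row 2: denom=6−1·1/4=23/4; d'=(72−1·-45/2)/(23/4)=378/23
back: M2=378/23
back: M1=-45/2−1/4·378/23=-612/23
M: M0=0, M1=-612/23, M2=378/23, M3=0
seg 0: a=-1, c=M0/2=0, d=(M1−M0)/(6·1)=-102/23, b=Δ0−h0·(2M0+M1)/6=240/23
seg 1: a=5, c=M1/2=-306/23, d=(M2−M1)/(6·1)=165/23, b=Δ1−h1·(2M1+M2)/6=-66/23
seg 2: a=-4, c=M2/2=189/23, d=(M3−M2)/(6·2)=-63/46, b=Δ2−h2·(2M2+M3)/6=-183/23
t_q=5/4 → seg 1, τ=1/4; S=5+-66/23·τ+-306/23·τ²+165/23·τ³=5245/1472

  seg 0: a=-1 b=240/23 c=0 d=-102/23
  seg 1: a=5 b=-66/23 c=-306/23 d=165/23
  seg 2: a=-4 b=-183/23 c=189/23 d=-63/46
S(5/4) = 5245/1472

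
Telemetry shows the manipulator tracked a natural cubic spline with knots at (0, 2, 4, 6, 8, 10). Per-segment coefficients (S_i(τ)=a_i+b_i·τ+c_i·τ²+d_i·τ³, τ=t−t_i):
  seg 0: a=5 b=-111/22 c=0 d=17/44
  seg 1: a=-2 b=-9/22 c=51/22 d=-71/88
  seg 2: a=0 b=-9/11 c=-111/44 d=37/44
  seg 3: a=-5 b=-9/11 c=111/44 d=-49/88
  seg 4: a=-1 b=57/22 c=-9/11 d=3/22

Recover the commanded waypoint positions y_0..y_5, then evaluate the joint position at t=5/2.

y_0 = S_0(0) = a_0 = 5
y_1 = S_1(0) = a_1 = -2
y_2 = S_2(0) = a_2 = 0
y_3 = S_3(0) = a_3 = -5
y_4 = S_4(0) = a_4 = -1
y_5 = S_4(2) = 2
t_q=5/2 is in segment 1 (τ=1/2); S_1(τ)=-1215/704

y_0=5 y_1=-2 y_2=0 y_3=-5 y_4=-1 y_5=2
S(5/2) = -1215/704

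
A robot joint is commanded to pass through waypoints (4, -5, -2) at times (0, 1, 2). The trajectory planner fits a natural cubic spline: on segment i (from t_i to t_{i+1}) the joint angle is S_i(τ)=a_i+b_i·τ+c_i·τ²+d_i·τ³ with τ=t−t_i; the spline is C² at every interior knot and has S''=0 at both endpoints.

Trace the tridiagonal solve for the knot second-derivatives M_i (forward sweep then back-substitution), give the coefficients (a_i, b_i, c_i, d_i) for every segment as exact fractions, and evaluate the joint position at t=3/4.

  seg 0: a=4 b=-12 c=0 d=3
  seg 1: a=-5 b=-3 c=9 d=-3
S(3/4) = -239/64

Δ: Δ0=-9, Δ1=3
row 1: diag=4, rhs=72; c'=1/4, d'=18
back: M1=18
M: M0=0, M1=18, M2=0
seg 0: a=4, c=M0/2=0, d=(M1−M0)/(6·1)=3, b=Δ0−h0·(2M0+M1)/6=-12
seg 1: a=-5, c=M1/2=9, d=(M2−M1)/(6·1)=-3, b=Δ1−h1·(2M1+M2)/6=-3
t_q=3/4 → seg 0, τ=3/4; S=4+-12·τ+0·τ²+3·τ³=-239/64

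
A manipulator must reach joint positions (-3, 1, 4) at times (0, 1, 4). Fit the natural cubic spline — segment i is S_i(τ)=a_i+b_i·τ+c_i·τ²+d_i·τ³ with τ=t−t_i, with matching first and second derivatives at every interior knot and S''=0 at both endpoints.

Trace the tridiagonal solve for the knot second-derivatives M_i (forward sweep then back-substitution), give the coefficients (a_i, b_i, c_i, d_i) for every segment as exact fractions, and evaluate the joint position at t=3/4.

  seg 0: a=-3 b=35/8 c=0 d=-3/8
  seg 1: a=1 b=13/4 c=-9/8 d=1/8
S(3/4) = 63/512

Δ: Δ0=4, Δ1=1
row 1: diag=8, rhs=-18; c'=3/8, d'=-9/4
back: M1=-9/4
M: M0=0, M1=-9/4, M2=0
seg 0: a=-3, c=M0/2=0, d=(M1−M0)/(6·1)=-3/8, b=Δ0−h0·(2M0+M1)/6=35/8
seg 1: a=1, c=M1/2=-9/8, d=(M2−M1)/(6·3)=1/8, b=Δ1−h1·(2M1+M2)/6=13/4
t_q=3/4 → seg 0, τ=3/4; S=-3+35/8·τ+0·τ²+-3/8·τ³=63/512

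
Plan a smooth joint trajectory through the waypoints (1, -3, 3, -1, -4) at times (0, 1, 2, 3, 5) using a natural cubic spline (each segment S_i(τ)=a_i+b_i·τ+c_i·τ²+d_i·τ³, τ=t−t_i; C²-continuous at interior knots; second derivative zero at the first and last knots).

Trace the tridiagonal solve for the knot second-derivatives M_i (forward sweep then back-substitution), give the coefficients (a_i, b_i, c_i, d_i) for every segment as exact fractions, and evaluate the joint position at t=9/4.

Δ: Δ0=-4, Δ1=6, Δ2=-4, Δ3=-3/2
row 1: diag=4, rhs=60; c'=1/4, d'=15
row 2: denom=4−1·1/4=15/4; d'=(-60−1·15)/(15/4)=-20
row 3: denom=6−1·4/15=86/15; d'=(15−1·-20)/(86/15)=525/86
back: M3=525/86
back: M2=-20−4/15·525/86=-930/43
back: M1=15−1/4·-930/43=1755/86
M: M0=0, M1=1755/86, M2=-930/43, M3=525/86, M4=0
seg 0: a=1, c=M0/2=0, d=(M1−M0)/(6·1)=585/172, b=Δ0−h0·(2M0+M1)/6=-1273/172
seg 1: a=-3, c=M1/2=1755/172, d=(M2−M1)/(6·1)=-1205/172, b=Δ1−h1·(2M1+M2)/6=241/86
seg 2: a=3, c=M2/2=-465/43, d=(M3−M2)/(6·1)=795/172, b=Δ2−h2·(2M2+M3)/6=377/172
seg 3: a=-1, c=M3/2=525/172, d=(M4−M3)/(6·2)=-175/344, b=Δ3−h3·(2M3+M4)/6=-479/86
t_q=9/4 → seg 2, τ=1/4; S=3+377/172·τ+-465/43·τ²+795/172·τ³=32411/11008

  seg 0: a=1 b=-1273/172 c=0 d=585/172
  seg 1: a=-3 b=241/86 c=1755/172 d=-1205/172
  seg 2: a=3 b=377/172 c=-465/43 d=795/172
  seg 3: a=-1 b=-479/86 c=525/172 d=-175/344
S(9/4) = 32411/11008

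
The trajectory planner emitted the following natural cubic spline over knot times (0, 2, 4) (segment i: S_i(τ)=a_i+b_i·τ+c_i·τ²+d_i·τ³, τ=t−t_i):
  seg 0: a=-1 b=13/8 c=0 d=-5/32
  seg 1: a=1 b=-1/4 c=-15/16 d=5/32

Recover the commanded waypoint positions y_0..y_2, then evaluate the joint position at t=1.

y_0 = S_0(0) = a_0 = -1
y_1 = S_1(0) = a_1 = 1
y_2 = S_1(2) = -2
t_q=1 is in segment 0 (τ=1); S_0(τ)=15/32

y_0=-1 y_1=1 y_2=-2
S(1) = 15/32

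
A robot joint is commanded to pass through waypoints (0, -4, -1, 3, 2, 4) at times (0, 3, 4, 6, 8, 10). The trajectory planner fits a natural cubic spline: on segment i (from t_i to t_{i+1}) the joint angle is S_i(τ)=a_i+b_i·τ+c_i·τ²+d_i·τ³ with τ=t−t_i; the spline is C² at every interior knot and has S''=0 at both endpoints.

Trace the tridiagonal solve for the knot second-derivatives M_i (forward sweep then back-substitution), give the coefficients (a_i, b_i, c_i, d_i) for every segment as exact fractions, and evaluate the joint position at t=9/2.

Δ: Δ0=-4/3, Δ1=3, Δ2=2, Δ3=-1/2, Δ4=1
row 1: diag=8, rhs=26; c'=1/8, d'=13/4
row 2: denom=6−1·1/8=47/8; d'=(-6−1·13/4)/(47/8)=-74/47
row 3: denom=8−2·16/47=344/47; d'=(-15−2·-74/47)/(344/47)=-557/344
row 4: denom=8−2·47/172=641/86; d'=(9−2·-557/344)/(641/86)=2105/1282
back: M4=2105/1282
back: M3=-557/344−47/172·2105/1282=-2651/1282
back: M2=-74/47−16/47·-2651/1282=-558/641
back: M1=13/4−1/8·-558/641=2153/641
M: M0=0, M1=2153/641, M2=-558/641, M3=-2651/1282, M4=2105/1282, M5=0
seg 0: a=0, c=M0/2=0, d=(M1−M0)/(6·3)=2153/11538, b=Δ0−h0·(2M0+M1)/6=-11587/3846
seg 1: a=-4, c=M1/2=2153/1282, d=(M2−M1)/(6·1)=-2711/3846, b=Δ1−h1·(2M1+M2)/6=3895/1923
seg 2: a=-1, c=M2/2=-279/641, d=(M3−M2)/(6·2)=-1535/15384, b=Δ2−h2·(2M2+M3)/6=12575/3846
seg 3: a=3, c=M3/2=-2651/2564, d=(M4−M3)/(6·2)=1189/3846, b=Δ3−h3·(2M3+M4)/6=637/1923
seg 4: a=2, c=M4/2=2105/2564, d=(M5−M4)/(6·2)=-2105/15384, b=Δ4−h4·(2M4+M5)/6=-182/1923
t_q=9/2 → seg 2, τ=1/2; S=-1+12575/3846·τ+-279/641·τ²+-1535/15384·τ³=21067/41024

  seg 0: a=0 b=-11587/3846 c=0 d=2153/11538
  seg 1: a=-4 b=3895/1923 c=2153/1282 d=-2711/3846
  seg 2: a=-1 b=12575/3846 c=-279/641 d=-1535/15384
  seg 3: a=3 b=637/1923 c=-2651/2564 d=1189/3846
  seg 4: a=2 b=-182/1923 c=2105/2564 d=-2105/15384
S(9/2) = 21067/41024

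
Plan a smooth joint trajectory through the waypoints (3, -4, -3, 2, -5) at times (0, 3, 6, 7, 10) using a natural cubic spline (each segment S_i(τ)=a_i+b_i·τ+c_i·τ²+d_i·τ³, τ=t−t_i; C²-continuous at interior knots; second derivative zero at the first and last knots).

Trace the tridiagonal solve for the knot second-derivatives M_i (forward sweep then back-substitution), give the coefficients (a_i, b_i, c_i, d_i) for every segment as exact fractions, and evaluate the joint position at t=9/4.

  seg 0: a=3 b=-283/114 c=0 d=17/1026
  seg 1: a=-4 b=-116/57 c=17/114 d=73/342
  seg 2: a=-3 b=527/114 c=118/57 d=-193/114
  seg 3: a=2 b=70/19 c=-343/114 d=343/1026
S(9/4) = -5829/2432

Δ: Δ0=-7/3, Δ1=1/3, Δ2=5, Δ3=-7/3
row 1: diag=12, rhs=16; c'=1/4, d'=4/3
row 2: denom=8−3·1/4=29/4; d'=(28−3·4/3)/(29/4)=96/29
row 3: denom=8−1·4/29=228/29; d'=(-44−1·96/29)/(228/29)=-343/57
back: M3=-343/57
back: M2=96/29−4/29·-343/57=236/57
back: M1=4/3−1/4·236/57=17/57
M: M0=0, M1=17/57, M2=236/57, M3=-343/57, M4=0
seg 0: a=3, c=M0/2=0, d=(M1−M0)/(6·3)=17/1026, b=Δ0−h0·(2M0+M1)/6=-283/114
seg 1: a=-4, c=M1/2=17/114, d=(M2−M1)/(6·3)=73/342, b=Δ1−h1·(2M1+M2)/6=-116/57
seg 2: a=-3, c=M2/2=118/57, d=(M3−M2)/(6·1)=-193/114, b=Δ2−h2·(2M2+M3)/6=527/114
seg 3: a=2, c=M3/2=-343/114, d=(M4−M3)/(6·3)=343/1026, b=Δ3−h3·(2M3+M4)/6=70/19
t_q=9/4 → seg 0, τ=9/4; S=3+-283/114·τ+0·τ²+17/1026·τ³=-5829/2432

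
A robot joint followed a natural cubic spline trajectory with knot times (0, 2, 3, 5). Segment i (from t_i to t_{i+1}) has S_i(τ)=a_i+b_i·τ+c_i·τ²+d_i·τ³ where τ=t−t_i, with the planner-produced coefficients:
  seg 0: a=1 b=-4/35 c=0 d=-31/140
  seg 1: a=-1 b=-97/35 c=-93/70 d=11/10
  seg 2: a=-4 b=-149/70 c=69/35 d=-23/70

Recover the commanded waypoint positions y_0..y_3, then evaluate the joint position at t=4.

y_0=1 y_1=-1 y_2=-4 y_3=-3
S(4) = -157/35

y_0 = S_0(0) = a_0 = 1
y_1 = S_1(0) = a_1 = -1
y_2 = S_2(0) = a_2 = -4
y_3 = S_2(2) = -3
t_q=4 is in segment 2 (τ=1); S_2(τ)=-157/35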